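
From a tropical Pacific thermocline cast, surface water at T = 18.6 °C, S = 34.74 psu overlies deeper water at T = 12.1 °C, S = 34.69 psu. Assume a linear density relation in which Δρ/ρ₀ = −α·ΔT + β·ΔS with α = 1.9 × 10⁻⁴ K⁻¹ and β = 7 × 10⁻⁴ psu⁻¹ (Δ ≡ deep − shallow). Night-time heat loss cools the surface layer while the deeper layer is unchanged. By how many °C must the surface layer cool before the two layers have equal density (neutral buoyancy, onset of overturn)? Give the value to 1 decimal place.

Neutral buoyancy requires Δρ = 0, i.e. −α(T_deep − T_surf′) + β(S_deep − S_surf) = 0.
T_surf′ = T_deep − (β/α)·ΔS = 12.1 − (7 × 10⁻⁴/1.9 × 10⁻⁴)·(-0.05) = 12.284 °C.
Cooling required: 18.6 − (12.284) = 6.316 °C.

6.3 °C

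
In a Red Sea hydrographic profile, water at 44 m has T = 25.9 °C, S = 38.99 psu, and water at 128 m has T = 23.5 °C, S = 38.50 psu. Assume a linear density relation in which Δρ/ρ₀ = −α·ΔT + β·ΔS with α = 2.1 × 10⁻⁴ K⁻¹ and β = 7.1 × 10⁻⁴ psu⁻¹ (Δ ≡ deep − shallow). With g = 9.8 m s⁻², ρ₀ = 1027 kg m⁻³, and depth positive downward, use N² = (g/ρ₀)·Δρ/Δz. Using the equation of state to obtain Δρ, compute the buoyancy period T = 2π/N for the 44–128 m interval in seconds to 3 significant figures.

1.47 × 10³ s

ΔT = -2.4 K, ΔS = -0.49 psu (deep − shallow).
Δρ/ρ₀ = −αΔT + βΔS = 5.04 × 10⁻⁴ − 3.479 × 10⁻⁴ = 1.561 × 10⁻⁴, so Δρ ≈ 0.1603 kg m⁻³.
N² = (g/ρ₀)·Δρ/Δz = g·(Δρ/ρ₀)/Δz = 9.8 × 1.561 × 10⁻⁴ / 84 = 1.8212 × 10⁻⁵ s⁻².
N = √(1.8212 × 10⁻⁵) = 4.2676 × 10⁻³ rad s⁻¹ → T = 2π/N = 1.4723 × 10³ s ≈ 1.47 × 10³ s.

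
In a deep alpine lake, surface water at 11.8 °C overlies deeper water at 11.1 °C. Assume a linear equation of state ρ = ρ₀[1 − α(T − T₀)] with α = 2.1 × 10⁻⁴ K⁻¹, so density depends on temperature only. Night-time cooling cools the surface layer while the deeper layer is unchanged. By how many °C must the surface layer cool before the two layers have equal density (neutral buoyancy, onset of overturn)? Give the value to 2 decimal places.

0.70 °C

With temperature the only control, equal density requires T_surf′ = T_deep.
T_surf′ = 11.1 °C.
Cooling required: 11.8 − 11.1 = 0.70 °C.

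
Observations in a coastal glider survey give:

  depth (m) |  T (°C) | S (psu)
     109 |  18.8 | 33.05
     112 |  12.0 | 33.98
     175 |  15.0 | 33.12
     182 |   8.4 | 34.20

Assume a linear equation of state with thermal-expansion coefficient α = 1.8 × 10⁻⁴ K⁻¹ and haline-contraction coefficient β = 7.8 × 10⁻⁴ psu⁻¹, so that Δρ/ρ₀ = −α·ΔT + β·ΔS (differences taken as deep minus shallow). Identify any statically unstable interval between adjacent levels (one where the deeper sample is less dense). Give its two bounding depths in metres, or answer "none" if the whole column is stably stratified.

Evaluate Δρ/ρ₀ = −αΔT + βΔS across each adjacent pair:
  109–112 m: −αΔT+βΔS = −(1.8 × 10⁻⁴)(-6.8)+(7.8 × 10⁻⁴)(+0.93) = 1.9 × 10⁻³ → stable
  112–175 m: −αΔT+βΔS = −(1.8 × 10⁻⁴)(+3.0)+(7.8 × 10⁻⁴)(-0.86) = -1.2 × 10⁻³ → UNSTABLE
  175–182 m: −αΔT+βΔS = −(1.8 × 10⁻⁴)(-6.6)+(7.8 × 10⁻⁴)(+1.08) = 2.0 × 10⁻³ → stable
The 112–175 m interval has Δρ < 0: lighter water underlies denser water.

112–175 m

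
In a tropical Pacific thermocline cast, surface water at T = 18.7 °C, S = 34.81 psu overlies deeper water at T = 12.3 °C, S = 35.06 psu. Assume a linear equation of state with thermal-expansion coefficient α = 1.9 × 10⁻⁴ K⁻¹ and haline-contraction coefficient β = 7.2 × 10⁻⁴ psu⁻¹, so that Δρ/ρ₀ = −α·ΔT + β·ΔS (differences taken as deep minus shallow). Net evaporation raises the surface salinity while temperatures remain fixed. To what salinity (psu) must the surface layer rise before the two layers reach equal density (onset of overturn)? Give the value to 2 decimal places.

Neutral buoyancy requires −α(T_deep − T_surf) + β(S_deep − S_surf′) = 0.
S_surf′ = S_deep − (α/β)·ΔT = 35.06 − (1.9 × 10⁻⁴/7.2 × 10⁻⁴)·(-6.4) = 36.7489 psu.
Increase required: 36.7489 − 34.81 = 1.9389 psu.

36.75 psu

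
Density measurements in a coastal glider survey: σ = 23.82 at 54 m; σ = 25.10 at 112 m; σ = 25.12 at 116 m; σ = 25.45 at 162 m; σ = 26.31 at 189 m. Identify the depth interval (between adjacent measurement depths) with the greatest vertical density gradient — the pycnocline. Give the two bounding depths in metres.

Compute the density gradient over each adjacent pair:
  54–112 m: Δρ/Δz = 1.28/58 = 0.022 kg m⁻⁴
  112–116 m: Δρ/Δz = 0.02/4 = 5.0 × 10⁻³ kg m⁻⁴
  116–162 m: Δρ/Δz = 0.33/46 = 7.2 × 10⁻³ kg m⁻⁴
  162–189 m: Δρ/Δz = 0.86/27 = 0.032 kg m⁻⁴
The largest gradient is in the 162–189 m interval — the pycnocline.

162–189 m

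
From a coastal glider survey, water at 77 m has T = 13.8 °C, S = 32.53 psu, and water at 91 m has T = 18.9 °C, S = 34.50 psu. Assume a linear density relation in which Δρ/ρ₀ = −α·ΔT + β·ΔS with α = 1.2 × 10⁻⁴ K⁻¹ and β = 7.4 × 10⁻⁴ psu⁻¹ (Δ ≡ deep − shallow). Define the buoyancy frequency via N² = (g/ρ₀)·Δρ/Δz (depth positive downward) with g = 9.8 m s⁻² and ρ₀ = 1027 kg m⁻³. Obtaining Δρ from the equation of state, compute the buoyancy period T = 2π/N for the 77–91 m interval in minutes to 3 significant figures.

ΔT = +5.1 K, ΔS = +1.97 psu (deep − shallow).
Δρ/ρ₀ = −αΔT + βΔS = -6.12 × 10⁻⁴ + 1.4578 × 10⁻³ = 8.458 × 10⁻⁴, so Δρ ≈ 0.8686 kg m⁻³.
N² = (g/ρ₀)·Δρ/Δz = g·(Δρ/ρ₀)/Δz = 9.8 × 8.458 × 10⁻⁴ / 14 = 5.9206 × 10⁻⁴ s⁻².
N = √(5.9206 × 10⁻⁴) = 0.024332 rad s⁻¹ → T = 2π/N = 258.23 s = 4.3038 min ≈ 4.30 min.

4.30 min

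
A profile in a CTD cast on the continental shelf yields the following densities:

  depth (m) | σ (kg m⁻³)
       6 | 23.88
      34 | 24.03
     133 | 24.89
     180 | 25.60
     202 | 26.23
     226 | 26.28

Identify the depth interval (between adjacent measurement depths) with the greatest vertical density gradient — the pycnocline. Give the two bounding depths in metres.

Compute the density gradient over each adjacent pair:
  6–34 m: Δρ/Δz = 0.15/28 = 5.4 × 10⁻³ kg m⁻⁴
  34–133 m: Δρ/Δz = 0.86/99 = 8.7 × 10⁻³ kg m⁻⁴
  133–180 m: Δρ/Δz = 0.71/47 = 0.015 kg m⁻⁴
  180–202 m: Δρ/Δz = 0.63/22 = 0.029 kg m⁻⁴
  202–226 m: Δρ/Δz = 0.05/24 = 2.1 × 10⁻³ kg m⁻⁴
The largest gradient is in the 180–202 m interval — the pycnocline.

180–202 m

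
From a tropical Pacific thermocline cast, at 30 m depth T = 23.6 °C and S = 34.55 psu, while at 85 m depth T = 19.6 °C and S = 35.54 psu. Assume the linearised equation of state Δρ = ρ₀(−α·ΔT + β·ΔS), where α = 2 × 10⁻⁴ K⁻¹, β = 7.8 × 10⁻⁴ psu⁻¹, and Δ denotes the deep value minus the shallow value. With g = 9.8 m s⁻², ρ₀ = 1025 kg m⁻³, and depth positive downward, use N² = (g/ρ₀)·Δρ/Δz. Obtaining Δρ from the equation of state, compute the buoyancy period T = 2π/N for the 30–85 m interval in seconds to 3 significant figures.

ΔT = -4.0 K, ΔS = +0.99 psu (deep − shallow).
Δρ/ρ₀ = −αΔT + βΔS = 8.00 × 10⁻⁴ + 7.722 × 10⁻⁴ = 1.5722 × 10⁻³, so Δρ ≈ 1.612 kg m⁻³.
N² = (g/ρ₀)·Δρ/Δz = g·(Δρ/ρ₀)/Δz = 9.8 × 1.5722 × 10⁻³ / 55 = 2.8014 × 10⁻⁴ s⁻².
N = √(2.8014 × 10⁻⁴) = 0.016737 rad s⁻¹ → T = 2π/N = 375.41 s ≈ 375 s.

375 s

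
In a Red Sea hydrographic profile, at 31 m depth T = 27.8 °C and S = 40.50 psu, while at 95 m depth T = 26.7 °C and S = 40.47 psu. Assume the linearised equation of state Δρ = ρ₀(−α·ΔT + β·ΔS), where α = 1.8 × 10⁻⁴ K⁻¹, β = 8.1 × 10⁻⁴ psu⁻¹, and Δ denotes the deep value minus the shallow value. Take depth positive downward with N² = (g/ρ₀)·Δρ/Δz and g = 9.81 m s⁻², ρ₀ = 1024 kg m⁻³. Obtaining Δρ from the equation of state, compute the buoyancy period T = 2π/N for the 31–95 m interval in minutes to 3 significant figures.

20.3 min

ΔT = -1.1 K, ΔS = -0.03 psu (deep − shallow).
Δρ/ρ₀ = −αΔT + βΔS = 1.98 × 10⁻⁴ − 2.43 × 10⁻⁵ = 1.737 × 10⁻⁴, so Δρ ≈ 0.1779 kg m⁻³.
N² = (g/ρ₀)·Δρ/Δz = g·(Δρ/ρ₀)/Δz = 9.81 × 1.737 × 10⁻⁴ / 64 = 2.6625 × 10⁻⁵ s⁻².
N = √(2.6625 × 10⁻⁵) = 5.1599 × 10⁻³ rad s⁻¹ → T = 2π/N = 1.2177 × 10³ s = 20.295 min ≈ 20.3 min.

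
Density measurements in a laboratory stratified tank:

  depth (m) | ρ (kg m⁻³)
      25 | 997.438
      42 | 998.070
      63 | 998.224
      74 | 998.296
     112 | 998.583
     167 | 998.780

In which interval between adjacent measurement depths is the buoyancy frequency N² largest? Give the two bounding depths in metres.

Compute the density gradient over each adjacent pair:
  25–42 m: Δρ/Δz = 0.632/17 = 0.037 kg m⁻⁴
  42–63 m: Δρ/Δz = 0.154/21 = 7.3 × 10⁻³ kg m⁻⁴
  63–74 m: Δρ/Δz = 0.072/11 = 6.5 × 10⁻³ kg m⁻⁴
  74–112 m: Δρ/Δz = 0.287/38 = 7.6 × 10⁻³ kg m⁻⁴
  112–167 m: Δρ/Δz = 0.197/55 = 3.6 × 10⁻³ kg m⁻⁴
The largest gradient is in the 25–42 m interval — the pycnocline.

25–42 m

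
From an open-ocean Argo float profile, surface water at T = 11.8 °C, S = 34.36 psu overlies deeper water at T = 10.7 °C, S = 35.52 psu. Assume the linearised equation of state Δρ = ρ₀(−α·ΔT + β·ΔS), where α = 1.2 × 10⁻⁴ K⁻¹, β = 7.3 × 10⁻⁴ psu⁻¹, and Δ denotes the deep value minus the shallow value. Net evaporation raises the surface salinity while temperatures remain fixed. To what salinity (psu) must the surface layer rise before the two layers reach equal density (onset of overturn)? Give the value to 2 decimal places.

35.70 psu

Neutral buoyancy requires −α(T_deep − T_surf) + β(S_deep − S_surf′) = 0.
S_surf′ = S_deep − (α/β)·ΔT = 35.52 − (1.2 × 10⁻⁴/7.3 × 10⁻⁴)·(-1.1) = 35.7008 psu.
Increase required: 35.7008 − 34.36 = 1.3408 psu.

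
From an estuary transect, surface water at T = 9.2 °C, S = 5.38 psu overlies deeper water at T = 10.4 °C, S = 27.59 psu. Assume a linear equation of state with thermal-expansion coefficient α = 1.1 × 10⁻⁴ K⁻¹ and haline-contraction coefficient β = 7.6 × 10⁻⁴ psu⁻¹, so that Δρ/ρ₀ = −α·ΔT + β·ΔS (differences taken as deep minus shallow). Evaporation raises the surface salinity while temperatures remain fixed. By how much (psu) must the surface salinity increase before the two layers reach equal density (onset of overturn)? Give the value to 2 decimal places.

22.04 psu

Neutral buoyancy requires −α(T_deep − T_surf) + β(S_deep − S_surf′) = 0.
S_surf′ = S_deep − (α/β)·ΔT = 27.59 − (1.1 × 10⁻⁴/7.6 × 10⁻⁴)·(+1.2) = 27.4163 psu.
Increase required: 27.4163 − 5.38 = 22.0363 psu.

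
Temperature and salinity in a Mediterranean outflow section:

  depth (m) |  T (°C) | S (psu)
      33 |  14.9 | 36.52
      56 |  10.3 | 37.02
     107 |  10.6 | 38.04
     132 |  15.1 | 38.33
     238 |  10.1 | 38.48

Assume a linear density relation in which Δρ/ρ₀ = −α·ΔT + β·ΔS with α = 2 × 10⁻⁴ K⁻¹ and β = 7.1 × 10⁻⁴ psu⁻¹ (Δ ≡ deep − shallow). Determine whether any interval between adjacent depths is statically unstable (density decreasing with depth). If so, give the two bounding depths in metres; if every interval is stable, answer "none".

Evaluate Δρ/ρ₀ = −αΔT + βΔS across each adjacent pair:
  33–56 m: −αΔT+βΔS = −(2 × 10⁻⁴)(-4.6)+(7.1 × 10⁻⁴)(+0.50) = 1.3 × 10⁻³ → stable
  56–107 m: −αΔT+βΔS = −(2 × 10⁻⁴)(+0.3)+(7.1 × 10⁻⁴)(+1.02) = 6.6 × 10⁻⁴ → stable
  107–132 m: −αΔT+βΔS = −(2 × 10⁻⁴)(+4.5)+(7.1 × 10⁻⁴)(+0.29) = -6.9 × 10⁻⁴ → UNSTABLE
  132–238 m: −αΔT+βΔS = −(2 × 10⁻⁴)(-5.0)+(7.1 × 10⁻⁴)(+0.15) = 1.1 × 10⁻³ → stable
The 107–132 m interval has Δρ < 0: lighter water underlies denser water.

107–132 m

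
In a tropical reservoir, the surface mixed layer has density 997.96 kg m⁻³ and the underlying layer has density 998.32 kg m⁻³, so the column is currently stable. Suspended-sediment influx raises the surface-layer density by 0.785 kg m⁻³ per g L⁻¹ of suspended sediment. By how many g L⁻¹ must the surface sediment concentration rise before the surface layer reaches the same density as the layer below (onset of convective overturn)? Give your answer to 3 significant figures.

Density deficit of the surface layer: 998.32 − 997.96 = 0.36 kg m⁻³.
Required change = 0.36 / 0.785 = 0.459 g L⁻¹.

0.459 g L⁻¹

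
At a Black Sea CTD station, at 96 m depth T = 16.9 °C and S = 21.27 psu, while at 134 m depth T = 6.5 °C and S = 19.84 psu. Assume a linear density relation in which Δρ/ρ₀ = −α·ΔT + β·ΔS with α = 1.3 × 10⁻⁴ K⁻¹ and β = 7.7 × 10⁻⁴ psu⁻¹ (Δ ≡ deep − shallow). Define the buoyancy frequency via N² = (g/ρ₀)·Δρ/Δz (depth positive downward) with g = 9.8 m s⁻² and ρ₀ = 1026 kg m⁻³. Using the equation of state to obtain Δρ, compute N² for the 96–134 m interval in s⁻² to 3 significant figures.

6.47 × 10⁻⁵ s⁻²

ΔT = -10.4 K, ΔS = -1.43 psu (deep − shallow).
Δρ/ρ₀ = −αΔT + βΔS = 1.352 × 10⁻³ − 1.1011 × 10⁻³ = 2.509 × 10⁻⁴, so Δρ ≈ 0.2574 kg m⁻³.
N² = (g/ρ₀)·Δρ/Δz = g·(Δρ/ρ₀)/Δz = 9.8 × 2.509 × 10⁻⁴ / 38 = 6.4706 × 10⁻⁵ s⁻² ≈ 6.47 × 10⁻⁵ s⁻².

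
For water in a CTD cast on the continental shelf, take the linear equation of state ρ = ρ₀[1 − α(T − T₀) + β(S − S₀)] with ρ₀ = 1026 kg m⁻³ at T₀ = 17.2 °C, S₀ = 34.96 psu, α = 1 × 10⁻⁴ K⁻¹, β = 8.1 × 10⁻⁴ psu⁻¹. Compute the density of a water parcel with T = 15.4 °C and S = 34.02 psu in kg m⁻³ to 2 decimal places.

T − T₀ = -1.8 K, S − S₀ = -0.94 psu.
Bracket = 1 − α·(-1.8) + β·(-0.94) = 1 + (-5.814 × 10⁻⁴) = 0.9994186.
ρ = 1026 × 0.9994186 = 1025.40 kg m⁻³.

1025.40 kg m⁻³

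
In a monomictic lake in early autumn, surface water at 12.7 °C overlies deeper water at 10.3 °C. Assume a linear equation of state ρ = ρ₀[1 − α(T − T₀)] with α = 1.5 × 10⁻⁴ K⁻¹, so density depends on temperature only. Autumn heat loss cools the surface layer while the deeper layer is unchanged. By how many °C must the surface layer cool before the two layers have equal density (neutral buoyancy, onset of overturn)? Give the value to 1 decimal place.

2.4 °C

With temperature the only control, equal density requires T_surf′ = T_deep.
T_surf′ = 10.3 °C.
Cooling required: 12.7 − 10.3 = 2.4 °C.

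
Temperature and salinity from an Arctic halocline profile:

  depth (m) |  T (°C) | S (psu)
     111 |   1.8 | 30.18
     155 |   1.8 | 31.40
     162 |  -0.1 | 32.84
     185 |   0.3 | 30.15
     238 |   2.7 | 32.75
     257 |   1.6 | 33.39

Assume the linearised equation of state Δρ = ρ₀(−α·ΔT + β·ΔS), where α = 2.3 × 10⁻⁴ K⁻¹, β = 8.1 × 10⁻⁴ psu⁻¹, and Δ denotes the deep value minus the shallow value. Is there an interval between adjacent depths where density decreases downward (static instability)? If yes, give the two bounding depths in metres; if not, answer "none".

162–185 m

Evaluate Δρ/ρ₀ = −αΔT + βΔS across each adjacent pair:
  111–155 m: −αΔT+βΔS = −(2.3 × 10⁻⁴)(+0.0)+(8.1 × 10⁻⁴)(+1.22) = 9.9 × 10⁻⁴ → stable
  155–162 m: −αΔT+βΔS = −(2.3 × 10⁻⁴)(-1.9)+(8.1 × 10⁻⁴)(+1.44) = 1.6 × 10⁻³ → stable
  162–185 m: −αΔT+βΔS = −(2.3 × 10⁻⁴)(+0.4)+(8.1 × 10⁻⁴)(-2.69) = -2.3 × 10⁻³ → UNSTABLE
  185–238 m: −αΔT+βΔS = −(2.3 × 10⁻⁴)(+2.4)+(8.1 × 10⁻⁴)(+2.60) = 1.6 × 10⁻³ → stable
  238–257 m: −αΔT+βΔS = −(2.3 × 10⁻⁴)(-1.1)+(8.1 × 10⁻⁴)(+0.64) = 7.7 × 10⁻⁴ → stable
The 162–185 m interval has Δρ < 0: lighter water underlies denser water.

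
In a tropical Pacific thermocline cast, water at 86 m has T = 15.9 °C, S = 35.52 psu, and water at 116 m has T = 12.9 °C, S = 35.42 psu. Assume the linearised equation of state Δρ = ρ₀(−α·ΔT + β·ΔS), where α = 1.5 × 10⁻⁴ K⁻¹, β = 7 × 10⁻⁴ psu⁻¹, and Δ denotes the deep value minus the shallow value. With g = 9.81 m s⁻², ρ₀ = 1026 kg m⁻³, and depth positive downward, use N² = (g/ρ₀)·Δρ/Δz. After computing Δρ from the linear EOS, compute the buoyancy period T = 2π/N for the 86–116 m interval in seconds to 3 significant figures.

564 s

ΔT = -3.0 K, ΔS = -0.10 psu (deep − shallow).
Δρ/ρ₀ = −αΔT + βΔS = 4.50 × 10⁻⁴ − 7.00 × 10⁻⁵ = 3.80 × 10⁻⁴, so Δρ ≈ 0.3899 kg m⁻³.
N² = (g/ρ₀)·Δρ/Δz = g·(Δρ/ρ₀)/Δz = 9.81 × 3.80 × 10⁻⁴ / 30 = 1.2426 × 10⁻⁴ s⁻².
N = √(1.2426 × 10⁻⁴) = 0.011147 rad s⁻¹ → T = 2π/N = 563.67 s ≈ 564 s.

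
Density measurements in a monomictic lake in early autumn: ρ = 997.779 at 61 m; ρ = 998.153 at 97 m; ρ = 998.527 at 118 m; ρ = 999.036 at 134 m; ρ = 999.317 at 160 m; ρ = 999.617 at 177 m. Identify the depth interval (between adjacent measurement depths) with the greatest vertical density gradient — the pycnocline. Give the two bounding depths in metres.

Compute the density gradient over each adjacent pair:
  61–97 m: Δρ/Δz = 0.374/36 = 0.010 kg m⁻⁴
  97–118 m: Δρ/Δz = 0.374/21 = 0.018 kg m⁻⁴
  118–134 m: Δρ/Δz = 0.509/16 = 0.032 kg m⁻⁴
  134–160 m: Δρ/Δz = 0.281/26 = 0.011 kg m⁻⁴
  160–177 m: Δρ/Δz = 0.300/17 = 0.018 kg m⁻⁴
The largest gradient is in the 118–134 m interval — the pycnocline.

118–134 m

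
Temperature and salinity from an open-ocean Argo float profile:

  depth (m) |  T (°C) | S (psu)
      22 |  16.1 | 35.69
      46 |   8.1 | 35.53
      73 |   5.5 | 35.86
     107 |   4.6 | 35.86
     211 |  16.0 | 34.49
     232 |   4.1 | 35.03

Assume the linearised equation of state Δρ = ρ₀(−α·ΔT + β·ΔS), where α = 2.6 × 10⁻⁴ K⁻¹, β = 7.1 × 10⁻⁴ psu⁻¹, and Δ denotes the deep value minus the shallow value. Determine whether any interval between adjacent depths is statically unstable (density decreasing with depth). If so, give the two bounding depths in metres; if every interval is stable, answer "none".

Evaluate Δρ/ρ₀ = −αΔT + βΔS across each adjacent pair:
  22–46 m: −αΔT+βΔS = −(2.6 × 10⁻⁴)(-8.0)+(7.1 × 10⁻⁴)(-0.16) = 2.0 × 10⁻³ → stable
  46–73 m: −αΔT+βΔS = −(2.6 × 10⁻⁴)(-2.6)+(7.1 × 10⁻⁴)(+0.33) = 9.1 × 10⁻⁴ → stable
  73–107 m: −αΔT+βΔS = −(2.6 × 10⁻⁴)(-0.9)+(7.1 × 10⁻⁴)(+0.00) = 2.3 × 10⁻⁴ → stable
  107–211 m: −αΔT+βΔS = −(2.6 × 10⁻⁴)(+11.4)+(7.1 × 10⁻⁴)(-1.37) = -3.9 × 10⁻³ → UNSTABLE
  211–232 m: −αΔT+βΔS = −(2.6 × 10⁻⁴)(-11.9)+(7.1 × 10⁻⁴)(+0.54) = 3.5 × 10⁻³ → stable
The 107–211 m interval has Δρ < 0: lighter water underlies denser water.

107–211 m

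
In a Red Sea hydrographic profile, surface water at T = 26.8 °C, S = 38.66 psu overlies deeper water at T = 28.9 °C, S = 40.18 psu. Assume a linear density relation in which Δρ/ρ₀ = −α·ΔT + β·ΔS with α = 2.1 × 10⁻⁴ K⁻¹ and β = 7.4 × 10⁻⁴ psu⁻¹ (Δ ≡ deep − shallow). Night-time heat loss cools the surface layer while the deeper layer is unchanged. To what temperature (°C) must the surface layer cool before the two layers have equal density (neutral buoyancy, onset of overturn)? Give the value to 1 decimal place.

23.5 °C

Neutral buoyancy requires Δρ = 0, i.e. −α(T_deep − T_surf′) + β(S_deep − S_surf) = 0.
T_surf′ = T_deep − (β/α)·ΔS = 28.9 − (7.4 × 10⁻⁴/2.1 × 10⁻⁴)·(+1.52) = 23.544 °C.
Cooling required: 26.8 − (23.544) = 3.256 °C.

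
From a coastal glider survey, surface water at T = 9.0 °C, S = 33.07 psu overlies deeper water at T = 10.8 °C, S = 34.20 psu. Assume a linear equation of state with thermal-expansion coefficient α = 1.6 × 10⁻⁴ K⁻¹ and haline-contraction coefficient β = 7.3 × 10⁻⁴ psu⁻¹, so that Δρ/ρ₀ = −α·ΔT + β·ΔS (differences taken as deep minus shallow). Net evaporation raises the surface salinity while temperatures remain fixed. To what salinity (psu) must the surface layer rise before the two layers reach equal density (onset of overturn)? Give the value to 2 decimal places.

33.81 psu

Neutral buoyancy requires −α(T_deep − T_surf) + β(S_deep − S_surf′) = 0.
S_surf′ = S_deep − (α/β)·ΔT = 34.20 − (1.6 × 10⁻⁴/7.3 × 10⁻⁴)·(+1.8) = 33.8055 psu.
Increase required: 33.8055 − 33.07 = 0.7355 psu.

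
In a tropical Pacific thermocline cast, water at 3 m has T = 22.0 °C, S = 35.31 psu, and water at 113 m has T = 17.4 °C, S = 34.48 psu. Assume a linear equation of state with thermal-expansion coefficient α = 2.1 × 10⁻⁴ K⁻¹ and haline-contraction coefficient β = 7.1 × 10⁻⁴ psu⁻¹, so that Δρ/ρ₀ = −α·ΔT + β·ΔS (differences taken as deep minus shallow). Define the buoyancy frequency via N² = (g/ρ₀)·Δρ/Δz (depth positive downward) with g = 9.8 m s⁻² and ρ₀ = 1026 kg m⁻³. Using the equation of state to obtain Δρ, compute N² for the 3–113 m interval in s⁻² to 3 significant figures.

3.36 × 10⁻⁵ s⁻²

ΔT = -4.6 K, ΔS = -0.83 psu (deep − shallow).
Δρ/ρ₀ = −αΔT + βΔS = 9.66 × 10⁻⁴ − 5.893 × 10⁻⁴ = 3.767 × 10⁻⁴, so Δρ ≈ 0.3865 kg m⁻³.
N² = (g/ρ₀)·Δρ/Δz = g·(Δρ/ρ₀)/Δz = 9.8 × 3.767 × 10⁻⁴ / 110 = 3.3561 × 10⁻⁵ s⁻² ≈ 3.36 × 10⁻⁵ s⁻².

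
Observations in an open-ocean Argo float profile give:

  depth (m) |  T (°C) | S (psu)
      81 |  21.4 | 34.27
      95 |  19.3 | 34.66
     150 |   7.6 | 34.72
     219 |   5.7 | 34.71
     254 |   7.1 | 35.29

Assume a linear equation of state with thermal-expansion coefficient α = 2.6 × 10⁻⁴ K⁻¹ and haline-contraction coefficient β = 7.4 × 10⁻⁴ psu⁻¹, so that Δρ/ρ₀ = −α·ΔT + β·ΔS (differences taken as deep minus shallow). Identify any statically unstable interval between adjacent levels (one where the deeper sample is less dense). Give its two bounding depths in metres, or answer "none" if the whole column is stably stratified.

Evaluate Δρ/ρ₀ = −αΔT + βΔS across each adjacent pair:
  81–95 m: −αΔT+βΔS = −(2.6 × 10⁻⁴)(-2.1)+(7.4 × 10⁻⁴)(+0.39) = 8.3 × 10⁻⁴ → stable
  95–150 m: −αΔT+βΔS = −(2.6 × 10⁻⁴)(-11.7)+(7.4 × 10⁻⁴)(+0.06) = 3.1 × 10⁻³ → stable
  150–219 m: −αΔT+βΔS = −(2.6 × 10⁻⁴)(-1.9)+(7.4 × 10⁻⁴)(-0.01) = 4.9 × 10⁻⁴ → stable
  219–254 m: −αΔT+βΔS = −(2.6 × 10⁻⁴)(+1.4)+(7.4 × 10⁻⁴)(+0.58) = 6.5 × 10⁻⁵ → stable
Every interval has Δρ > 0: the column is stably stratified throughout.

none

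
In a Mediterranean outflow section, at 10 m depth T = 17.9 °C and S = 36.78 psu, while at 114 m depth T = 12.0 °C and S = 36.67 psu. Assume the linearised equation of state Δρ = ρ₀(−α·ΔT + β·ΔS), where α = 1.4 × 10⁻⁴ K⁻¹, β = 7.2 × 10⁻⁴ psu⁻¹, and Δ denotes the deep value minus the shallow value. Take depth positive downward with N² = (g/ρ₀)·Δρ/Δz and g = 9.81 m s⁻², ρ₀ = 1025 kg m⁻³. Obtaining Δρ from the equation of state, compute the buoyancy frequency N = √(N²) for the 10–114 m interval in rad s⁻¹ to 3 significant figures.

8.39 × 10⁻³ rad s⁻¹

ΔT = -5.9 K, ΔS = -0.11 psu (deep − shallow).
Δρ/ρ₀ = −αΔT + βΔS = 8.26 × 10⁻⁴ − 7.92 × 10⁻⁵ = 7.468 × 10⁻⁴, so Δρ ≈ 0.7655 kg m⁻³.
N² = (g/ρ₀)·Δρ/Δz = g·(Δρ/ρ₀)/Δz = 9.81 × 7.468 × 10⁻⁴ / 104 = 7.0443 × 10⁻⁵ s⁻².
N = √(7.0443 × 10⁻⁵) = 8.3930 × 10⁻³ rad s⁻¹ ≈ 8.39 × 10⁻³ rad s⁻¹.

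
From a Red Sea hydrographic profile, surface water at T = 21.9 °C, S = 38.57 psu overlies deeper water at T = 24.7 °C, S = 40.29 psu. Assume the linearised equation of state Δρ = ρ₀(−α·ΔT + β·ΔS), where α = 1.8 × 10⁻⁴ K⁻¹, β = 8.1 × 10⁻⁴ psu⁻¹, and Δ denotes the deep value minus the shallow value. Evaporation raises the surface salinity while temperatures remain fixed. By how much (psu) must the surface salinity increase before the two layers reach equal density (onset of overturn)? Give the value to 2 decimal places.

1.10 psu

Neutral buoyancy requires −α(T_deep − T_surf) + β(S_deep − S_surf′) = 0.
S_surf′ = S_deep − (α/β)·ΔT = 40.29 − (1.8 × 10⁻⁴/8.1 × 10⁻⁴)·(+2.8) = 39.6678 psu.
Increase required: 39.6678 − 38.57 = 1.0978 psu.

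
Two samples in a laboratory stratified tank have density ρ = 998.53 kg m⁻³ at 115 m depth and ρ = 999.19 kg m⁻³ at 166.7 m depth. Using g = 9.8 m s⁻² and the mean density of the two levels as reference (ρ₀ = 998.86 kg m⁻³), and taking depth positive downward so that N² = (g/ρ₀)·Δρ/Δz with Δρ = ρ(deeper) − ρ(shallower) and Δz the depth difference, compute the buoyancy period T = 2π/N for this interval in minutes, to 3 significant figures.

Δρ = 999.19 − 998.53 = 0.66 kg m⁻³ over Δz = 166.7 − 115 = 51.7 m.
N² = (9.8/998.86) × (0.66/51.7) = 1.2525 × 10⁻⁴ s⁻².
N = √(1.2525 × 10⁻⁴) = 0.011192 rad s⁻¹, so T = 2π/N = 561.40 s = 9.3567 min ≈ 9.36 min.

9.36 min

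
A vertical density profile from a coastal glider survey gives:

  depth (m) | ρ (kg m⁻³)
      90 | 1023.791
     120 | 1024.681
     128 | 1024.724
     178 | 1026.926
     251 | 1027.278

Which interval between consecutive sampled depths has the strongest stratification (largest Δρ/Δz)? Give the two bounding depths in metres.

Compute the density gradient over each adjacent pair:
  90–120 m: Δρ/Δz = 0.890/30 = 0.030 kg m⁻⁴
  120–128 m: Δρ/Δz = 0.043/8 = 5.4 × 10⁻³ kg m⁻⁴
  128–178 m: Δρ/Δz = 2.202/50 = 0.044 kg m⁻⁴
  178–251 m: Δρ/Δz = 0.352/73 = 4.8 × 10⁻³ kg m⁻⁴
The largest gradient is in the 128–178 m interval — the pycnocline.

128–178 m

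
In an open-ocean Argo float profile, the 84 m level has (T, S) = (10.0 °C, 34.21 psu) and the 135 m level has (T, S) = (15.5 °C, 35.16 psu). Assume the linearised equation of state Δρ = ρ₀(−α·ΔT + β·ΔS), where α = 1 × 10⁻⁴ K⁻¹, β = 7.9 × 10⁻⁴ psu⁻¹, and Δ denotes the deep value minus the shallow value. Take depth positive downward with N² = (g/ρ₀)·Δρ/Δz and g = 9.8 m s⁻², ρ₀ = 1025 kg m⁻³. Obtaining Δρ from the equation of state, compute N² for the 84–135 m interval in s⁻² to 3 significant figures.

3.85 × 10⁻⁵ s⁻²

ΔT = +5.5 K, ΔS = +0.95 psu (deep − shallow).
Δρ/ρ₀ = −αΔT + βΔS = -5.50 × 10⁻⁴ + 7.505 × 10⁻⁴ = 2.005 × 10⁻⁴, so Δρ ≈ 0.2055 kg m⁻³.
N² = (g/ρ₀)·Δρ/Δz = g·(Δρ/ρ₀)/Δz = 9.8 × 2.005 × 10⁻⁴ / 51 = 3.8527 × 10⁻⁵ s⁻² ≈ 3.85 × 10⁻⁵ s⁻².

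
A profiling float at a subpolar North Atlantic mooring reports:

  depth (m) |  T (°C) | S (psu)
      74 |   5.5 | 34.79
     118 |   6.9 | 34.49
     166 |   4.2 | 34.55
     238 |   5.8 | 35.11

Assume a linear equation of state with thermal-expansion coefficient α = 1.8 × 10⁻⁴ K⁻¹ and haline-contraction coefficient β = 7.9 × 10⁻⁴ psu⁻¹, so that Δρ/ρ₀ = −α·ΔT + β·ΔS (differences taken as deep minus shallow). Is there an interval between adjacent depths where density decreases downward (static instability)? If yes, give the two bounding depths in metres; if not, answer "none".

74–118 m

Evaluate Δρ/ρ₀ = −αΔT + βΔS across each adjacent pair:
  74–118 m: −αΔT+βΔS = −(1.8 × 10⁻⁴)(+1.4)+(7.9 × 10⁻⁴)(-0.30) = -4.9 × 10⁻⁴ → UNSTABLE
  118–166 m: −αΔT+βΔS = −(1.8 × 10⁻⁴)(-2.7)+(7.9 × 10⁻⁴)(+0.06) = 5.3 × 10⁻⁴ → stable
  166–238 m: −αΔT+βΔS = −(1.8 × 10⁻⁴)(+1.6)+(7.9 × 10⁻⁴)(+0.56) = 1.5 × 10⁻⁴ → stable
The 74–118 m interval has Δρ < 0: lighter water underlies denser water.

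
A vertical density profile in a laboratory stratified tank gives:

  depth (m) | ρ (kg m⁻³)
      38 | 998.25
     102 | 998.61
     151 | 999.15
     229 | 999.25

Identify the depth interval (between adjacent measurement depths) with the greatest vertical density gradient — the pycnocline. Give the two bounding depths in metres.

Compute the density gradient over each adjacent pair:
  38–102 m: Δρ/Δz = 0.36/64 = 5.6 × 10⁻³ kg m⁻⁴
  102–151 m: Δρ/Δz = 0.54/49 = 0.011 kg m⁻⁴
  151–229 m: Δρ/Δz = 0.10/78 = 1.3 × 10⁻³ kg m⁻⁴
The largest gradient is in the 102–151 m interval — the pycnocline.

102–151 m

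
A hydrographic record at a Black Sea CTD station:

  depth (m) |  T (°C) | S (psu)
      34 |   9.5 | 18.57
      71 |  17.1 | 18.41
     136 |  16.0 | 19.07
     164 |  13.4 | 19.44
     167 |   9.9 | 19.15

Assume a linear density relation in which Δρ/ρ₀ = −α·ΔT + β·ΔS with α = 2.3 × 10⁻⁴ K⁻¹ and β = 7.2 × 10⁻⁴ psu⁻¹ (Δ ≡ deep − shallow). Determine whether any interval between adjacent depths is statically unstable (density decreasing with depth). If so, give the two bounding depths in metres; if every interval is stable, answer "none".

34–71 m

Evaluate Δρ/ρ₀ = −αΔT + βΔS across each adjacent pair:
  34–71 m: −αΔT+βΔS = −(2.3 × 10⁻⁴)(+7.6)+(7.2 × 10⁻⁴)(-0.16) = -1.9 × 10⁻³ → UNSTABLE
  71–136 m: −αΔT+βΔS = −(2.3 × 10⁻⁴)(-1.1)+(7.2 × 10⁻⁴)(+0.66) = 7.3 × 10⁻⁴ → stable
  136–164 m: −αΔT+βΔS = −(2.3 × 10⁻⁴)(-2.6)+(7.2 × 10⁻⁴)(+0.37) = 8.6 × 10⁻⁴ → stable
  164–167 m: −αΔT+βΔS = −(2.3 × 10⁻⁴)(-3.5)+(7.2 × 10⁻⁴)(-0.29) = 6.0 × 10⁻⁴ → stable
The 34–71 m interval has Δρ < 0: lighter water underlies denser water.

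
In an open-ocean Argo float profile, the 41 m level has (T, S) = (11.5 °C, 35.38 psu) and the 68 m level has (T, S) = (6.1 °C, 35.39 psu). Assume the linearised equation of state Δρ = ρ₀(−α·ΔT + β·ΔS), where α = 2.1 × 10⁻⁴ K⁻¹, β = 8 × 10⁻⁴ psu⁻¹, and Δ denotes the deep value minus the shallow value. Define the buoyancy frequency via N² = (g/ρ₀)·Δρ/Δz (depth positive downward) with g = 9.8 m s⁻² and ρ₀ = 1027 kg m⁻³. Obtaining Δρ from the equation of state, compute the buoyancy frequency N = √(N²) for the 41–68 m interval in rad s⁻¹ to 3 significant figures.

ΔT = -5.4 K, ΔS = +0.01 psu (deep − shallow).
Δρ/ρ₀ = −αΔT + βΔS = 1.134 × 10⁻³ + 8.00 × 10⁻⁶ = 1.142 × 10⁻³, so Δρ ≈ 1.173 kg m⁻³.
N² = (g/ρ₀)·Δρ/Δz = g·(Δρ/ρ₀)/Δz = 9.8 × 1.142 × 10⁻³ / 27 = 4.1450 × 10⁻⁴ s⁻².
N = √(4.1450 × 10⁻⁴) = 0.020359 rad s⁻¹ ≈ 0.0204 rad s⁻¹.

0.0204 rad s⁻¹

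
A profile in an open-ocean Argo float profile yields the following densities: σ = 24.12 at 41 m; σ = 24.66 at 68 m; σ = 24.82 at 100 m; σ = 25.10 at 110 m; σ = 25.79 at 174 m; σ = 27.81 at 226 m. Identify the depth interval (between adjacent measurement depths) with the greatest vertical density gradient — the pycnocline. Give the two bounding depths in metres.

Compute the density gradient over each adjacent pair:
  41–68 m: Δρ/Δz = 0.54/27 = 0.020 kg m⁻⁴
  68–100 m: Δρ/Δz = 0.16/32 = 5.0 × 10⁻³ kg m⁻⁴
  100–110 m: Δρ/Δz = 0.28/10 = 0.028 kg m⁻⁴
  110–174 m: Δρ/Δz = 0.69/64 = 0.011 kg m⁻⁴
  174–226 m: Δρ/Δz = 2.02/52 = 0.039 kg m⁻⁴
The largest gradient is in the 174–226 m interval — the pycnocline.

174–226 m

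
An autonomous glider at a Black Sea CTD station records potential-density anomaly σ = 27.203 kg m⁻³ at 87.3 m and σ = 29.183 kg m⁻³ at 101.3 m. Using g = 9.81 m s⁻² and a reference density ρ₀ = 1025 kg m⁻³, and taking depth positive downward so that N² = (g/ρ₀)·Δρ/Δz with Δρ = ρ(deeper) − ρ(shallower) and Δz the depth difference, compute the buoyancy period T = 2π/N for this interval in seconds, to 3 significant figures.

171 s

Δρ = 1029.183 − 1027.203 = 1.980 kg m⁻³ over Δz = 101.3 − 87.3 = 14 m.
N² = (9.81/1025) × (1.980/14) = 1.3536 × 10⁻³ s⁻².
N = √(1.3536 × 10⁻³) = 0.036791 rad s⁻¹, so T = 2π/N = 170.78 s ≈ 171 s.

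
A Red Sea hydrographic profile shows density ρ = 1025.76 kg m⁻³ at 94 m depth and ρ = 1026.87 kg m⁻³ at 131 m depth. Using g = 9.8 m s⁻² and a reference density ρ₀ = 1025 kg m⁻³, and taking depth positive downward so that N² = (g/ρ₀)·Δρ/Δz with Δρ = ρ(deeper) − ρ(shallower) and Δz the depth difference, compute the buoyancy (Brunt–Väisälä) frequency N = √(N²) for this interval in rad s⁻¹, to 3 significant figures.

Δρ = 1026.87 − 1025.76 = 1.11 kg m⁻³ over Δz = 131 − 94 = 37 m.
N² = (9.8/1025) × (1.11/37) = 2.8683 × 10⁻⁴ s⁻².
N = √(2.8683 × 10⁻⁴) = 0.016936 rad s⁻¹ ≈ 0.0169 rad s⁻¹.
N² > 0, so the interval is statically stable.

0.0169 rad s⁻¹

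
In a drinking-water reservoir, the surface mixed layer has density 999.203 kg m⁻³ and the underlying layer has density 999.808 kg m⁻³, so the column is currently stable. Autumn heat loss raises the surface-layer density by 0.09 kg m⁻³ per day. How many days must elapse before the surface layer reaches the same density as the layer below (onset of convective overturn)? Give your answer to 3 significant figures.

6.72 days

Density deficit of the surface layer: 999.808 − 999.203 = 0.605 kg m⁻³.
Required change = 0.605 / 0.09 = 6.72 days.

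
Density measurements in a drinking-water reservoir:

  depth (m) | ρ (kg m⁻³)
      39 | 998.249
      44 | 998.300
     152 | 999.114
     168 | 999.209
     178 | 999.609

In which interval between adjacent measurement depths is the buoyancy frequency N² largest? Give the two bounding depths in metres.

Compute the density gradient over each adjacent pair:
  39–44 m: Δρ/Δz = 0.051/5 = 0.010 kg m⁻⁴
  44–152 m: Δρ/Δz = 0.814/108 = 7.5 × 10⁻³ kg m⁻⁴
  152–168 m: Δρ/Δz = 0.095/16 = 5.9 × 10⁻³ kg m⁻⁴
  168–178 m: Δρ/Δz = 0.400/10 = 0.040 kg m⁻⁴
The largest gradient is in the 168–178 m interval — the pycnocline.

168–178 m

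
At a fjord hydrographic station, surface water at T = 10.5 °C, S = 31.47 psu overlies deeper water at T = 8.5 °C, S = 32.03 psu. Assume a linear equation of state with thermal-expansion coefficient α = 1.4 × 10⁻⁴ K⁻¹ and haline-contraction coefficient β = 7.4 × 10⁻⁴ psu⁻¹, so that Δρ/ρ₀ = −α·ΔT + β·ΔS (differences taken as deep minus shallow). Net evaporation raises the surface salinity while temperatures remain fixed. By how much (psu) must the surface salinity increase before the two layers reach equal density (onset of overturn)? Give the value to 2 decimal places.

Neutral buoyancy requires −α(T_deep − T_surf) + β(S_deep − S_surf′) = 0.
S_surf′ = S_deep − (α/β)·ΔT = 32.03 − (1.4 × 10⁻⁴/7.4 × 10⁻⁴)·(-2.0) = 32.4084 psu.
Increase required: 32.4084 − 31.47 = 0.9384 psu.

0.94 psu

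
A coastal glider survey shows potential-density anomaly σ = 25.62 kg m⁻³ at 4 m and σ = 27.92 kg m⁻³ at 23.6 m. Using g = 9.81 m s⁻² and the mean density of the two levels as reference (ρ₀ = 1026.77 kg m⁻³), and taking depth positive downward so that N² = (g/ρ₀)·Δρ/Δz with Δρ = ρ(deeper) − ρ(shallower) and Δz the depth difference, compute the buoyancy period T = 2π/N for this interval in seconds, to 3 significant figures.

Δρ = 1027.92 − 1025.62 = 2.30 kg m⁻³ over Δz = 23.6 − 4 = 19.6 m.
N² = (9.81/1026.77) × (2.30/19.6) = 1.1212 × 10⁻³ s⁻².
N = √(1.1212 × 10⁻³) = 0.033484 rad s⁻¹, so T = 2π/N = 187.65 s ≈ 188 s.
Since Δρ > 0 the layer is stably stratified.

188 s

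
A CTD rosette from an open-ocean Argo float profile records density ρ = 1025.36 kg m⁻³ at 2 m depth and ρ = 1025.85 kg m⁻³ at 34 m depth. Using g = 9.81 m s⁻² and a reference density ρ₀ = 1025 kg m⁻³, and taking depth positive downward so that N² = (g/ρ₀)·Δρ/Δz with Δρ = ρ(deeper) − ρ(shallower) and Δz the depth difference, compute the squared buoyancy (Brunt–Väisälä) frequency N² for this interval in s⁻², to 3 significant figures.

Δρ = 1025.85 − 1025.36 = 0.49 kg m⁻³ over Δz = 34 − 2 = 32 m.
N² = (9.81/1025) × (0.49/32) = 1.4655 × 10⁻⁴ s⁻² ≈ 1.47 × 10⁻⁴ s⁻².
Since Δρ > 0 the layer is stably stratified.

1.47 × 10⁻⁴ s⁻²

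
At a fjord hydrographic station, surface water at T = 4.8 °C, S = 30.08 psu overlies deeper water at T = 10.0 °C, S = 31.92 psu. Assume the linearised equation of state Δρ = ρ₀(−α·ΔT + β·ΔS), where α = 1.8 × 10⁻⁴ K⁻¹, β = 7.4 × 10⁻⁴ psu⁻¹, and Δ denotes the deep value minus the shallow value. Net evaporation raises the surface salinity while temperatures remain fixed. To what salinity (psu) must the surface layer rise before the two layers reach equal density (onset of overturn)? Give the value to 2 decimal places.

30.66 psu

Neutral buoyancy requires −α(T_deep − T_surf) + β(S_deep − S_surf′) = 0.
S_surf′ = S_deep − (α/β)·ΔT = 31.92 − (1.8 × 10⁻⁴/7.4 × 10⁻⁴)·(+5.2) = 30.6551 psu.
Increase required: 30.6551 − 30.08 = 0.5751 psu.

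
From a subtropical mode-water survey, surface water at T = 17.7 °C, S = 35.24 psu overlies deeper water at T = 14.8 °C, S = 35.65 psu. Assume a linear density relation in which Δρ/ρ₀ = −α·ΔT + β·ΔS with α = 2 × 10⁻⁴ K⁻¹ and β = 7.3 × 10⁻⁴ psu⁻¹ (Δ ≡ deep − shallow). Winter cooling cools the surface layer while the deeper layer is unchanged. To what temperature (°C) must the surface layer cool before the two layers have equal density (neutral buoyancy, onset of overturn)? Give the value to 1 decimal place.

13.3 °C

Neutral buoyancy requires Δρ = 0, i.e. −α(T_deep − T_surf′) + β(S_deep − S_surf) = 0.
T_surf′ = T_deep − (β/α)·ΔS = 14.8 − (7.3 × 10⁻⁴/2 × 10⁻⁴)·(+0.41) = 13.304 °C.
Cooling required: 17.7 − (13.304) = 4.396 °C.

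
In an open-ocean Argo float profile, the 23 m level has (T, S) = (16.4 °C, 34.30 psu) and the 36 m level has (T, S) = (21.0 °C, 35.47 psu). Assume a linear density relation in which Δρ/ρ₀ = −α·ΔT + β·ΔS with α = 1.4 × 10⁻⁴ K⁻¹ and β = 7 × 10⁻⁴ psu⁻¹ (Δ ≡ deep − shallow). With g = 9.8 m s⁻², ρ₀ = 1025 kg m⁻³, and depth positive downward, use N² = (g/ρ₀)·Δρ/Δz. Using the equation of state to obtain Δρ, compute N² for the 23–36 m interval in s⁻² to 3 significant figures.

ΔT = +4.6 K, ΔS = +1.17 psu (deep − shallow).
Δρ/ρ₀ = −αΔT + βΔS = -6.44 × 10⁻⁴ + 8.19 × 10⁻⁴ = 1.75 × 10⁻⁴, so Δρ ≈ 0.1794 kg m⁻³.
N² = (g/ρ₀)·Δρ/Δz = g·(Δρ/ρ₀)/Δz = 9.8 × 1.75 × 10⁻⁴ / 13 = 1.3192 × 10⁻⁴ s⁻² ≈ 1.32 × 10⁻⁴ s⁻².

1.32 × 10⁻⁴ s⁻²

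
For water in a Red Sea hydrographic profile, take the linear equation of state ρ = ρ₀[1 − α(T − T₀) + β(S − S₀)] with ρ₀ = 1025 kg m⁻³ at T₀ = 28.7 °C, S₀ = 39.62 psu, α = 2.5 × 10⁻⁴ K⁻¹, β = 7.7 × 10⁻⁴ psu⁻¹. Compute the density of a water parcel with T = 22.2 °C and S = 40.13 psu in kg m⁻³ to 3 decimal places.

T − T₀ = -6.5 K, S − S₀ = +0.51 psu.
Bracket = 1 − α·(-6.5) + β·(+0.51) = 1 + (2.0177 × 10⁻³) = 1.0020177.
ρ = 1025 × 1.0020177 = 1027.068 kg m⁻³.

1027.068 kg m⁻³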